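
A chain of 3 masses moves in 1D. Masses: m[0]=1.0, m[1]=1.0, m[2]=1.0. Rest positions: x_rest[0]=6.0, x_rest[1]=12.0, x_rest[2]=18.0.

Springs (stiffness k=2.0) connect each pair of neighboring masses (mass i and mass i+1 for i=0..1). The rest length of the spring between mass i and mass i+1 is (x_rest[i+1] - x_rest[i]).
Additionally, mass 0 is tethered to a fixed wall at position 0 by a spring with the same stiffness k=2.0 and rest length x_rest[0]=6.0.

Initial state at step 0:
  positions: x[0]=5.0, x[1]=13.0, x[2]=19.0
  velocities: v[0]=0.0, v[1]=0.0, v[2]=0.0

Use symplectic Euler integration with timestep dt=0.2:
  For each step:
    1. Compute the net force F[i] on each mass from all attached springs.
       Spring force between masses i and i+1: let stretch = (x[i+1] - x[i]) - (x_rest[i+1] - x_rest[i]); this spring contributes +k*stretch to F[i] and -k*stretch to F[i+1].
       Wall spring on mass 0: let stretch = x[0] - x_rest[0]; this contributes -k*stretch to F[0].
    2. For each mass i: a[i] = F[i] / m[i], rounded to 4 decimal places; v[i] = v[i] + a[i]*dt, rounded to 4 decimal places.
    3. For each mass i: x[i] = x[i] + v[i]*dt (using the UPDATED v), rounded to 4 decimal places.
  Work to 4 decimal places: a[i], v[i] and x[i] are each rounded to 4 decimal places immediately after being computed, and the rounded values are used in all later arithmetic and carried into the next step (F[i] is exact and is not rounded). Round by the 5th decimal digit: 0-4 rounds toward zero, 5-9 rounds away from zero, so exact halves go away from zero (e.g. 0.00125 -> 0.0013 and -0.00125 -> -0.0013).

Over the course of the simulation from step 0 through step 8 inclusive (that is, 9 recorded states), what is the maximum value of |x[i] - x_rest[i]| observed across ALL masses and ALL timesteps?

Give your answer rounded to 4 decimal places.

Answer: 1.3239

Derivation:
Step 0: x=[5.0000 13.0000 19.0000] v=[0.0000 0.0000 0.0000]
Step 1: x=[5.2400 12.8400 19.0000] v=[1.2000 -0.8000 0.0000]
Step 2: x=[5.6688 12.5648 18.9872] v=[2.1440 -1.3760 -0.0640]
Step 3: x=[6.1958 12.2517 18.9406] v=[2.6349 -1.5654 -0.2330]
Step 4: x=[6.7116 11.9893 18.8389] v=[2.5789 -1.3122 -0.5086]
Step 5: x=[7.1127 11.8526 18.6692] v=[2.0053 -0.6834 -0.8484]
Step 6: x=[7.3239 11.8821 18.4342] v=[1.0562 0.1473 -1.1750]
Step 7: x=[7.3139 12.0711 18.1550] v=[-0.0501 0.9449 -1.3958]
Step 8: x=[7.0993 12.3662 17.8691] v=[-1.0728 1.4756 -1.4294]
Max displacement = 1.3239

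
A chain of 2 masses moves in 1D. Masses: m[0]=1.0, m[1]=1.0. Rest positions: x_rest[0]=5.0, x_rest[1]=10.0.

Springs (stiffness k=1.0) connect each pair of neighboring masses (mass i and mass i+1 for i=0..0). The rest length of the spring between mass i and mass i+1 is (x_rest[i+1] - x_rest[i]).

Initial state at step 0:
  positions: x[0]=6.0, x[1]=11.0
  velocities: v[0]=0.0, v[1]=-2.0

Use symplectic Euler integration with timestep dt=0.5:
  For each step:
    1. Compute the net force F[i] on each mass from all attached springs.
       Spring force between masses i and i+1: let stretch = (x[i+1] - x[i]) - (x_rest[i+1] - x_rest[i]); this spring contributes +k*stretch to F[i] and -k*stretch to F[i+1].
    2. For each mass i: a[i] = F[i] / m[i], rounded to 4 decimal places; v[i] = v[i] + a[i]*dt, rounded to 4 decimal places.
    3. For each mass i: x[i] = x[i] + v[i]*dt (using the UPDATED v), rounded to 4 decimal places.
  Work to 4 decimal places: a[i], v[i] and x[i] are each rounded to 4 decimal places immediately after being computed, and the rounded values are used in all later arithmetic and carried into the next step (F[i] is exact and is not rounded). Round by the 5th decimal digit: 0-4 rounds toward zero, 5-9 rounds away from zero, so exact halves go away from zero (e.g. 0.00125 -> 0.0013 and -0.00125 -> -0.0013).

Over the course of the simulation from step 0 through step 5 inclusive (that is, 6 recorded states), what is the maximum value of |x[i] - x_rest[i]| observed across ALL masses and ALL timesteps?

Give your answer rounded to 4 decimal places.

Answer: 1.8437

Derivation:
Step 0: x=[6.0000 11.0000] v=[0.0000 -2.0000]
Step 1: x=[6.0000 10.0000] v=[0.0000 -2.0000]
Step 2: x=[5.7500 9.2500] v=[-0.5000 -1.5000]
Step 3: x=[5.1250 8.8750] v=[-1.2500 -0.7500]
Step 4: x=[4.1875 8.8125] v=[-1.8750 -0.1250]
Step 5: x=[3.1563 8.8438] v=[-2.0625 0.0625]
Max displacement = 1.8437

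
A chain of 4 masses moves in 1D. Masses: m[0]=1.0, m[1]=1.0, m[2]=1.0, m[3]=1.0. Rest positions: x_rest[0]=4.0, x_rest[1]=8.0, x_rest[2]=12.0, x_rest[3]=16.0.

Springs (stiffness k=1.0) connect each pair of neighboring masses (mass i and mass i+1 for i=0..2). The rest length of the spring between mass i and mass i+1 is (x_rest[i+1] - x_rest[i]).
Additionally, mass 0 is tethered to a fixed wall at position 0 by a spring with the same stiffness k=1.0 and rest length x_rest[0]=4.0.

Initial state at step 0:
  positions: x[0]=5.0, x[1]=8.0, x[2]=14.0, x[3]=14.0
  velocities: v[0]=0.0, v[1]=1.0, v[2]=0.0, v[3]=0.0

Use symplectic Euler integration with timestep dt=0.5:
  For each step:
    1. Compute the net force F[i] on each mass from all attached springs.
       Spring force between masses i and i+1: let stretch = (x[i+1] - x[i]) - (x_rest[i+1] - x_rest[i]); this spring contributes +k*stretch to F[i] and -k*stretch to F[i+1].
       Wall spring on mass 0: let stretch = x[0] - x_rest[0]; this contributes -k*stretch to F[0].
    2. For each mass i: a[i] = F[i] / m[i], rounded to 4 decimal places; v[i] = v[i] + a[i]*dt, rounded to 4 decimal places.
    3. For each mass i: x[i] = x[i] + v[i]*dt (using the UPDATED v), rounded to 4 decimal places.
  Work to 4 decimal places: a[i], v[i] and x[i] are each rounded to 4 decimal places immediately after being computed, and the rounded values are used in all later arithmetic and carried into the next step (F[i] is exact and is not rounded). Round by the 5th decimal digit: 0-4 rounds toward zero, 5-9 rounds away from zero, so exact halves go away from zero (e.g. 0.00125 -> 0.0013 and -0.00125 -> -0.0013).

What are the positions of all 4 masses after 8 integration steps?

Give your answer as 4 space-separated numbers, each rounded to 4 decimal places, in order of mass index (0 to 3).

Step 0: x=[5.0000 8.0000 14.0000 14.0000] v=[0.0000 1.0000 0.0000 0.0000]
Step 1: x=[4.5000 9.2500 12.5000 15.0000] v=[-1.0000 2.5000 -3.0000 2.0000]
Step 2: x=[4.0625 10.1250 10.8125 16.3750] v=[-0.8750 1.7500 -3.3750 2.7500]
Step 3: x=[4.1250 9.6563 10.3438 17.3594] v=[0.1250 -0.9375 -0.9375 1.9688]
Step 4: x=[4.5391 7.9766 11.4571 17.5899] v=[0.8282 -3.3594 2.2266 0.4610]
Step 5: x=[4.6778 6.3077 13.2335 17.2872] v=[0.2774 -3.3379 3.5528 -0.6054]
Step 6: x=[4.0545 5.9627 14.2919 16.9711] v=[-1.2466 -0.6900 2.1168 -0.6323]
Step 7: x=[2.8946 7.2230 13.9378 16.9852] v=[-2.3198 2.5205 -0.7082 0.0281]
Step 8: x=[2.0932 9.0799 12.6669 17.2374] v=[-1.6029 3.7137 -2.5419 0.5044]

Answer: 2.0932 9.0799 12.6669 17.2374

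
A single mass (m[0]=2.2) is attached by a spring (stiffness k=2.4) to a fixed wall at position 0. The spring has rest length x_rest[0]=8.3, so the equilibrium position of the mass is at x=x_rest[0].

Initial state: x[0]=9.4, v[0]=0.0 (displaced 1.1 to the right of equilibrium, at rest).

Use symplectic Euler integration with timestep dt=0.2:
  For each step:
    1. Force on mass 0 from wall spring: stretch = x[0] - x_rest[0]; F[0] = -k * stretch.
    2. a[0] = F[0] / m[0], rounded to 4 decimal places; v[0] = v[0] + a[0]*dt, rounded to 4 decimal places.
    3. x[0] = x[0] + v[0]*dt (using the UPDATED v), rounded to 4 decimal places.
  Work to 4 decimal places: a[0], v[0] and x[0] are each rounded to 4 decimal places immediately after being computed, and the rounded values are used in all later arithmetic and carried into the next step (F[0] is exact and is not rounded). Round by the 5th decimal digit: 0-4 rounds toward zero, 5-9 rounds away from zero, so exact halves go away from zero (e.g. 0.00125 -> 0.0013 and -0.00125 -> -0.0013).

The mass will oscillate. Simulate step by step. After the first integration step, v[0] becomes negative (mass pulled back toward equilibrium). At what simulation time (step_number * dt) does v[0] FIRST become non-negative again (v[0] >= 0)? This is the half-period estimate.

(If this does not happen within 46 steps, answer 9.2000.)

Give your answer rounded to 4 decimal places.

Step 0: x=[9.4000] v=[0.0000]
Step 1: x=[9.3520] v=[-0.2400]
Step 2: x=[9.2581] v=[-0.4695]
Step 3: x=[9.1224] v=[-0.6785]
Step 4: x=[8.9508] v=[-0.8579]
Step 5: x=[8.7508] v=[-0.9999]
Step 6: x=[8.5311] v=[-1.0983]
Step 7: x=[8.3014] v=[-1.1487]
Step 8: x=[8.0716] v=[-1.1490]
Step 9: x=[7.8518] v=[-1.0992]
Step 10: x=[7.6515] v=[-1.0014]
Step 11: x=[7.4795] v=[-0.8599]
Step 12: x=[7.3433] v=[-0.6809]
Step 13: x=[7.2489] v=[-0.4722]
Step 14: x=[7.2003] v=[-0.2429]
Step 15: x=[7.1997] v=[-0.0030]
Step 16: x=[7.2471] v=[0.2371]
First v>=0 after going negative at step 16, time=3.2000

Answer: 3.2000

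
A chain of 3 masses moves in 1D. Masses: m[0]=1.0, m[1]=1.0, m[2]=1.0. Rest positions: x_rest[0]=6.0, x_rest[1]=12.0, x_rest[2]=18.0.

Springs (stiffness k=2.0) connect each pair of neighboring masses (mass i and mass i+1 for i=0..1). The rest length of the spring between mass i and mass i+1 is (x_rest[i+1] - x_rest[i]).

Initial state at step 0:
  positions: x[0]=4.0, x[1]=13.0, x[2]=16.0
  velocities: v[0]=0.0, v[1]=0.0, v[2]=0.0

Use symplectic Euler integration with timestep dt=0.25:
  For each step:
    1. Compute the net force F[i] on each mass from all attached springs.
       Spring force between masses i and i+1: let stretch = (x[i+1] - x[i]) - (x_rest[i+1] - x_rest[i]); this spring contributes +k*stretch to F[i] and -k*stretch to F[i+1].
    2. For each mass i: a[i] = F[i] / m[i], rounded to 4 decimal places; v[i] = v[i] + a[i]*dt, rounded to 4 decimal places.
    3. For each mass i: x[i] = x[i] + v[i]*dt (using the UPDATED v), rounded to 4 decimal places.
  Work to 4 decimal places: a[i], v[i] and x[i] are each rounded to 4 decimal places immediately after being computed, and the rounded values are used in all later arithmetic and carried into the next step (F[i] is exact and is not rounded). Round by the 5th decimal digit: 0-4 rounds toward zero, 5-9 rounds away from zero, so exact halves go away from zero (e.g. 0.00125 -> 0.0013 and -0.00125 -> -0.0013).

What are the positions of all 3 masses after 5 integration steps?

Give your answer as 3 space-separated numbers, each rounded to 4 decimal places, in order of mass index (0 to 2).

Answer: 6.0093 8.9819 18.0093

Derivation:
Step 0: x=[4.0000 13.0000 16.0000] v=[0.0000 0.0000 0.0000]
Step 1: x=[4.3750 12.2500 16.3750] v=[1.5000 -3.0000 1.5000]
Step 2: x=[4.9844 11.0313 16.9844] v=[2.4375 -4.8750 2.4375]
Step 3: x=[5.5997 9.8008 17.5997] v=[2.4610 -4.9219 2.4610]
Step 4: x=[5.9901 9.0201 17.9901] v=[1.5616 -3.1230 1.5616]
Step 5: x=[6.0093 8.9819 18.0093] v=[0.0766 -0.1530 0.0766]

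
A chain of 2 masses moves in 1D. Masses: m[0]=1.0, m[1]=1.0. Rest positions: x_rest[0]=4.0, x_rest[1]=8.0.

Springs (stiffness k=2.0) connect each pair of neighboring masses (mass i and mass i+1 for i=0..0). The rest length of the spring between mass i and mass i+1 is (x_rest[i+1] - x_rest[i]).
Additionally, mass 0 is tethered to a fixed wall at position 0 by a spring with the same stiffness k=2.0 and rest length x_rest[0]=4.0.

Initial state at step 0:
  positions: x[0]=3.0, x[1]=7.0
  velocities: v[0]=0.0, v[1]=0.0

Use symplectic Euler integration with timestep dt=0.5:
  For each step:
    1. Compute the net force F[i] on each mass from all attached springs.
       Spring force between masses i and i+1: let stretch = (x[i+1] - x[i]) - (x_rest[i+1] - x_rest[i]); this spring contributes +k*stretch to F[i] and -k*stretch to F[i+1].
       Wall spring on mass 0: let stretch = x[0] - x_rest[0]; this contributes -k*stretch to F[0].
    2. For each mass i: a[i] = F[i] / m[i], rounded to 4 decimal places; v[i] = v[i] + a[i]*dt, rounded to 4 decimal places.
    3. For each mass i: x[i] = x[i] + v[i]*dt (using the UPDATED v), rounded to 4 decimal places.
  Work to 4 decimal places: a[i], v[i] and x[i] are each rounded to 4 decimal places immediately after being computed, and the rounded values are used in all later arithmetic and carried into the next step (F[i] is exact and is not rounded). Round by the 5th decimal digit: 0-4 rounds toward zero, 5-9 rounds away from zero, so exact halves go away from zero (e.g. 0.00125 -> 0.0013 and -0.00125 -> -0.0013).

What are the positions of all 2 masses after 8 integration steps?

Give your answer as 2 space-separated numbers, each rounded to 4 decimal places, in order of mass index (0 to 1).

Answer: 4.8126 8.8633

Derivation:
Step 0: x=[3.0000 7.0000] v=[0.0000 0.0000]
Step 1: x=[3.5000 7.0000] v=[1.0000 0.0000]
Step 2: x=[4.0000 7.2500] v=[1.0000 0.5000]
Step 3: x=[4.1250 7.8750] v=[0.2500 1.2500]
Step 4: x=[4.0625 8.6250] v=[-0.1250 1.5000]
Step 5: x=[4.2500 9.0938] v=[0.3750 0.9375]
Step 6: x=[4.7344 9.1407] v=[0.9688 0.0937]
Step 7: x=[5.0548 8.9844] v=[0.6407 -0.3126]
Step 8: x=[4.8126 8.8633] v=[-0.4845 -0.2422]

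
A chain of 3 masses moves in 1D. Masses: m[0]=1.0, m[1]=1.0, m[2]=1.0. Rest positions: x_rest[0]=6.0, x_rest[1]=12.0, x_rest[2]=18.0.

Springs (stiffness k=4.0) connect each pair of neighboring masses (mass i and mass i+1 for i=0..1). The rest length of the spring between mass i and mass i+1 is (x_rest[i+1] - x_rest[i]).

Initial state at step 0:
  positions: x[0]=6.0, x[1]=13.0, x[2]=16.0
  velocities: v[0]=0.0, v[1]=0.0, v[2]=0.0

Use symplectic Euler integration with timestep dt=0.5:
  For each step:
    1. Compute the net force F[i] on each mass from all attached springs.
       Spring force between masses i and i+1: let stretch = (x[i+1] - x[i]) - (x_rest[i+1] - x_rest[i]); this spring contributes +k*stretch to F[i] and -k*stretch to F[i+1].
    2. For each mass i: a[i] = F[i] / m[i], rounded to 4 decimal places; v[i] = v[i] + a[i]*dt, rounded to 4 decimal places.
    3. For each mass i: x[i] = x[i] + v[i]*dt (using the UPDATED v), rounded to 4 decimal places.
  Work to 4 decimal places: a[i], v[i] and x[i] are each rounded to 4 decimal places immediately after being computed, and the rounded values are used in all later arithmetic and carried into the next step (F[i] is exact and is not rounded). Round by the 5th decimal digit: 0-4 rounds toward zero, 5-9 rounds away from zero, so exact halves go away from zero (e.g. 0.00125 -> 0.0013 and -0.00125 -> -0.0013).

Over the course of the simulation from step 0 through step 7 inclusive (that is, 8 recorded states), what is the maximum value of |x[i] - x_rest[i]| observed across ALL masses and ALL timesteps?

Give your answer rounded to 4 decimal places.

Answer: 3.0000

Derivation:
Step 0: x=[6.0000 13.0000 16.0000] v=[0.0000 0.0000 0.0000]
Step 1: x=[7.0000 9.0000 19.0000] v=[2.0000 -8.0000 6.0000]
Step 2: x=[4.0000 13.0000 18.0000] v=[-6.0000 8.0000 -2.0000]
Step 3: x=[4.0000 13.0000 18.0000] v=[0.0000 0.0000 0.0000]
Step 4: x=[7.0000 9.0000 19.0000] v=[6.0000 -8.0000 2.0000]
Step 5: x=[6.0000 13.0000 16.0000] v=[-2.0000 8.0000 -6.0000]
Step 6: x=[6.0000 13.0000 16.0000] v=[0.0000 0.0000 0.0000]
Step 7: x=[7.0000 9.0000 19.0000] v=[2.0000 -8.0000 6.0000]
Max displacement = 3.0000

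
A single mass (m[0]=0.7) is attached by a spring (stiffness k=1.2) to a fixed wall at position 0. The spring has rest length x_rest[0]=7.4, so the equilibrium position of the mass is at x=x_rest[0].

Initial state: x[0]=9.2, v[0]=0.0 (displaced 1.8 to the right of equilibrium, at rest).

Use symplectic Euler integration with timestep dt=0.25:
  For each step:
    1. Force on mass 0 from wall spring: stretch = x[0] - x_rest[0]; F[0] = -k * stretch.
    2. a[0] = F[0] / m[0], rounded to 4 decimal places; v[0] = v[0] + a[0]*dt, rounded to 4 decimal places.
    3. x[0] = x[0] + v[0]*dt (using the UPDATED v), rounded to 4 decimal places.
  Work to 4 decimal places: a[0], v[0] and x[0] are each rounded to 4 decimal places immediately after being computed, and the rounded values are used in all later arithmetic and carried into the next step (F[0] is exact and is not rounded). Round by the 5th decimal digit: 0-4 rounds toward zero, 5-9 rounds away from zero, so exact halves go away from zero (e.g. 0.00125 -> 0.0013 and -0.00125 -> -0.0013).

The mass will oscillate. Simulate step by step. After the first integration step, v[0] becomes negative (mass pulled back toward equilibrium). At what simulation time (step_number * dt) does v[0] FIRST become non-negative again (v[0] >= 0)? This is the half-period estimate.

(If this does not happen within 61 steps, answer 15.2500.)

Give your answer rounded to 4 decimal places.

Step 0: x=[9.2000] v=[0.0000]
Step 1: x=[9.0072] v=[-0.7714]
Step 2: x=[8.6422] v=[-1.4602]
Step 3: x=[8.1441] v=[-1.9926]
Step 4: x=[7.5662] v=[-2.3115]
Step 5: x=[6.9705] v=[-2.3827]
Step 6: x=[6.4209] v=[-2.1986]
Step 7: x=[5.9762] v=[-1.7790]
Step 8: x=[5.6840] v=[-1.1688]
Step 9: x=[5.5757] v=[-0.4334]
Step 10: x=[5.6628] v=[0.3485]
First v>=0 after going negative at step 10, time=2.5000

Answer: 2.5000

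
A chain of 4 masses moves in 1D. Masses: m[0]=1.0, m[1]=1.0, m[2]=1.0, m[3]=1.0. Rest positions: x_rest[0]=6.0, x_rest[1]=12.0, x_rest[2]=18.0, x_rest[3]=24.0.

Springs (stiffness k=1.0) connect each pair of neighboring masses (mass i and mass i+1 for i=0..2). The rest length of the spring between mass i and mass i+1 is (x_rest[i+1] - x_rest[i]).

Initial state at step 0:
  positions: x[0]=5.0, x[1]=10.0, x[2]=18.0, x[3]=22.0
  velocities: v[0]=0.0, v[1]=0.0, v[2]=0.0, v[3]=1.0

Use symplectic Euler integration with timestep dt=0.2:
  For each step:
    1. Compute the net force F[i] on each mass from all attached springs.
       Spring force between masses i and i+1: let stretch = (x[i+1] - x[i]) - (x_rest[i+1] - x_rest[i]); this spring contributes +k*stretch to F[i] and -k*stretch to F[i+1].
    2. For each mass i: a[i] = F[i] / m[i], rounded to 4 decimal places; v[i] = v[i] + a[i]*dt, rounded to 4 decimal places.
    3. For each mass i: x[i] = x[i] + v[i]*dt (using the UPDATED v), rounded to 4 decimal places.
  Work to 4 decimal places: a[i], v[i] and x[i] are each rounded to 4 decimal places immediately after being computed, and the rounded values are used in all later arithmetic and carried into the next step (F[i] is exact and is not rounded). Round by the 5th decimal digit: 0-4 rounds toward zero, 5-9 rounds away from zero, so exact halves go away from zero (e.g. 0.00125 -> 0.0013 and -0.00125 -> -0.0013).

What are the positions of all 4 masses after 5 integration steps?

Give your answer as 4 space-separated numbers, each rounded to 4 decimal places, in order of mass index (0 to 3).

Step 0: x=[5.0000 10.0000 18.0000 22.0000] v=[0.0000 0.0000 0.0000 1.0000]
Step 1: x=[4.9600 10.1200 17.8400 22.2800] v=[-0.2000 0.6000 -0.8000 1.4000]
Step 2: x=[4.8864 10.3424 17.5488 22.6224] v=[-0.3680 1.1120 -1.4560 1.7120]
Step 3: x=[4.7910 10.6348 17.1723 23.0019] v=[-0.4768 1.4621 -1.8826 1.8973]
Step 4: x=[4.6894 10.9550 16.7675 23.3882] v=[-0.5080 1.6008 -2.0242 1.9314]
Step 5: x=[4.5984 11.2570 16.3950 23.7497] v=[-0.4549 1.5102 -1.8626 1.8073]

Answer: 4.5984 11.2570 16.3950 23.7497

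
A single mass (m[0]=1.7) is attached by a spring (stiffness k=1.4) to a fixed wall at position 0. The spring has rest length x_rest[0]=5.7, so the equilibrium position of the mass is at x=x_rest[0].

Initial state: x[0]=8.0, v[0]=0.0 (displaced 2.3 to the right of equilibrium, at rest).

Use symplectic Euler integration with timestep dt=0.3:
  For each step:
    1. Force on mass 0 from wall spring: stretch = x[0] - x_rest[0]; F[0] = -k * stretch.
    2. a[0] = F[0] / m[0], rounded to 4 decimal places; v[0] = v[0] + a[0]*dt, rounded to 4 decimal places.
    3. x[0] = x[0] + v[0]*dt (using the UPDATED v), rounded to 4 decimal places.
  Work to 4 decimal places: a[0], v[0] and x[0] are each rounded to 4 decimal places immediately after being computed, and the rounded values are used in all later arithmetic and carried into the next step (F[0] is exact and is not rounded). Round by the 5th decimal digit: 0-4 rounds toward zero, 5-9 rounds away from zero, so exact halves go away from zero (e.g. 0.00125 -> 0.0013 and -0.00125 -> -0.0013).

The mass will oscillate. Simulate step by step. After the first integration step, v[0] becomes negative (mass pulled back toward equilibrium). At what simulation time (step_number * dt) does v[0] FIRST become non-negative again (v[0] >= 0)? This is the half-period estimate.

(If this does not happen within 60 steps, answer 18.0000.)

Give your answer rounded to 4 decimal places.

Step 0: x=[8.0000] v=[0.0000]
Step 1: x=[7.8295] v=[-0.5682]
Step 2: x=[7.5012] v=[-1.0943]
Step 3: x=[7.0394] v=[-1.5393]
Step 4: x=[6.4783] v=[-1.8702]
Step 5: x=[5.8596] v=[-2.0625]
Step 6: x=[5.2290] v=[-2.1019]
Step 7: x=[4.6334] v=[-1.9855]
Step 8: x=[4.1168] v=[-1.7220]
Step 9: x=[3.7175] v=[-1.3309]
Step 10: x=[3.4652] v=[-0.8411]
Step 11: x=[3.3785] v=[-0.2890]
Step 12: x=[3.4639] v=[0.2845]
First v>=0 after going negative at step 12, time=3.6000

Answer: 3.6000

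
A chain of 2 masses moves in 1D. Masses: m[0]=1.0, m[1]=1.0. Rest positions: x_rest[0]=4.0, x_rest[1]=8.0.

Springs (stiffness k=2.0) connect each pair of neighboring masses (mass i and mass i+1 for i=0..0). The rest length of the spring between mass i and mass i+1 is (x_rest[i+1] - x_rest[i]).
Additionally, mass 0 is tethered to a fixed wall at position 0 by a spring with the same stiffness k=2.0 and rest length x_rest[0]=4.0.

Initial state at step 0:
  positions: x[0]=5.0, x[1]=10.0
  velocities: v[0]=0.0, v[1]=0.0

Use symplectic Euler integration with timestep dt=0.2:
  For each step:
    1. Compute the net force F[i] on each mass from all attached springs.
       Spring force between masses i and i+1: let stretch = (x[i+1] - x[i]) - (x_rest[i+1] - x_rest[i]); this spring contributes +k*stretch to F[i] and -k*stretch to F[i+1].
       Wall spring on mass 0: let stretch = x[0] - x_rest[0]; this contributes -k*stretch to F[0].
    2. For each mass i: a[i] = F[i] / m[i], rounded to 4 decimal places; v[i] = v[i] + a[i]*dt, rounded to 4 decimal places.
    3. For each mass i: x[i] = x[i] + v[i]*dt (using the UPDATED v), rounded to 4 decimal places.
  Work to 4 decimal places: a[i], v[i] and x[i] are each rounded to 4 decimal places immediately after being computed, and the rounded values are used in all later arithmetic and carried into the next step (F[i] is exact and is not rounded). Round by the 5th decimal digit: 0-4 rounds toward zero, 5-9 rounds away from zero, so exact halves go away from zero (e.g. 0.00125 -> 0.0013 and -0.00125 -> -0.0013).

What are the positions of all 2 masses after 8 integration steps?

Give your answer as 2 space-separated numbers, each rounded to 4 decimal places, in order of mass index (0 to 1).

Answer: 4.2219 8.0809

Derivation:
Step 0: x=[5.0000 10.0000] v=[0.0000 0.0000]
Step 1: x=[5.0000 9.9200] v=[0.0000 -0.4000]
Step 2: x=[4.9936 9.7664] v=[-0.0320 -0.7680]
Step 3: x=[4.9695 9.5510] v=[-0.1203 -1.0771]
Step 4: x=[4.9144 9.2891] v=[-0.2755 -1.3097]
Step 5: x=[4.8161 8.9972] v=[-0.4914 -1.4596]
Step 6: x=[4.6670 8.6908] v=[-0.7454 -1.5320]
Step 7: x=[4.4665 8.3825] v=[-1.0027 -1.5415]
Step 8: x=[4.2219 8.0809] v=[-1.2229 -1.5079]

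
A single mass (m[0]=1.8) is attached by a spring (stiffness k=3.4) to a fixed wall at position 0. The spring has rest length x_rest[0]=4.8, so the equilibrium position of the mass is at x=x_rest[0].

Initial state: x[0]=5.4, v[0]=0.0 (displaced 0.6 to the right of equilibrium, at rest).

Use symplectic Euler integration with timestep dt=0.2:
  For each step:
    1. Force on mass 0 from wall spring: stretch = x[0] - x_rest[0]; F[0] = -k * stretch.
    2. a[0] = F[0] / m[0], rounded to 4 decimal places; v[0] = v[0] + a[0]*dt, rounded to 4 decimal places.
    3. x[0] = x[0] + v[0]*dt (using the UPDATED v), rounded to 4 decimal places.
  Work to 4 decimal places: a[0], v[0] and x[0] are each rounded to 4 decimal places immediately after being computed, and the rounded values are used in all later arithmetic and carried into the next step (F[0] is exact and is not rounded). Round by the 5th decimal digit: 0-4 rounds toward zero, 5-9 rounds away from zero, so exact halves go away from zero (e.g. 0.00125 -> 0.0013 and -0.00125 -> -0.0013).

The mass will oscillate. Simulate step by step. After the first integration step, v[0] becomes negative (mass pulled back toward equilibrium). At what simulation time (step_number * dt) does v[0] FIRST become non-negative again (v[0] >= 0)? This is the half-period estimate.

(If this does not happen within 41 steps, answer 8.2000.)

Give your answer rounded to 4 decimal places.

Answer: 2.4000

Derivation:
Step 0: x=[5.4000] v=[0.0000]
Step 1: x=[5.3547] v=[-0.2267]
Step 2: x=[5.2674] v=[-0.4363]
Step 3: x=[5.1448] v=[-0.6129]
Step 4: x=[4.9962] v=[-0.7432]
Step 5: x=[4.8327] v=[-0.8173]
Step 6: x=[4.6668] v=[-0.8297]
Step 7: x=[4.5109] v=[-0.7794]
Step 8: x=[4.3769] v=[-0.6702]
Step 9: x=[4.2748] v=[-0.5104]
Step 10: x=[4.2124] v=[-0.3120]
Step 11: x=[4.1944] v=[-0.0900]
Step 12: x=[4.2222] v=[0.1388]
First v>=0 after going negative at step 12, time=2.4000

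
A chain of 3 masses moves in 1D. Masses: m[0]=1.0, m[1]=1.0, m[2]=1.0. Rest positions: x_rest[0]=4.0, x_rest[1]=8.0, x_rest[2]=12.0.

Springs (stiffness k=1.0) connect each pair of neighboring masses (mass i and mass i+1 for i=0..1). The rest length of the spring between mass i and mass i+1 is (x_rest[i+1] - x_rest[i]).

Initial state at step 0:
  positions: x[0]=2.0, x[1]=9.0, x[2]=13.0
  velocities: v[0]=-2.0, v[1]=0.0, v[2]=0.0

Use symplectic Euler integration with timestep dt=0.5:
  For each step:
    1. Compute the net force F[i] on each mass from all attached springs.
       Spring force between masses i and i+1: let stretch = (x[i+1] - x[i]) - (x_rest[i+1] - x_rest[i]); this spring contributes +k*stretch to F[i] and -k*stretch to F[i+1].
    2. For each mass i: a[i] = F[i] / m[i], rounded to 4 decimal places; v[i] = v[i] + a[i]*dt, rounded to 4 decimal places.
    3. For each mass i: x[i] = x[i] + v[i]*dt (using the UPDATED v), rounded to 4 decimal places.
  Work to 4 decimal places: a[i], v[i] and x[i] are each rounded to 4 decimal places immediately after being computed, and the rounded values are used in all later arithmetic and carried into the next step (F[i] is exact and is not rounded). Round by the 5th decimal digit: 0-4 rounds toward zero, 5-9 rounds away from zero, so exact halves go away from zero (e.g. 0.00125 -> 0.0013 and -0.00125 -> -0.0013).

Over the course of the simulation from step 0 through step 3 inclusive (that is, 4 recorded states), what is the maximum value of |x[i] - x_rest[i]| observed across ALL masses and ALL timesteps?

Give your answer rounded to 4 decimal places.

Step 0: x=[2.0000 9.0000 13.0000] v=[-2.0000 0.0000 0.0000]
Step 1: x=[1.7500 8.2500 13.0000] v=[-0.5000 -1.5000 0.0000]
Step 2: x=[2.1250 7.0625 12.8125] v=[0.7500 -2.3750 -0.3750]
Step 3: x=[2.7344 6.0781 12.1875] v=[1.2188 -1.9688 -1.2500]
Max displacement = 2.2500

Answer: 2.2500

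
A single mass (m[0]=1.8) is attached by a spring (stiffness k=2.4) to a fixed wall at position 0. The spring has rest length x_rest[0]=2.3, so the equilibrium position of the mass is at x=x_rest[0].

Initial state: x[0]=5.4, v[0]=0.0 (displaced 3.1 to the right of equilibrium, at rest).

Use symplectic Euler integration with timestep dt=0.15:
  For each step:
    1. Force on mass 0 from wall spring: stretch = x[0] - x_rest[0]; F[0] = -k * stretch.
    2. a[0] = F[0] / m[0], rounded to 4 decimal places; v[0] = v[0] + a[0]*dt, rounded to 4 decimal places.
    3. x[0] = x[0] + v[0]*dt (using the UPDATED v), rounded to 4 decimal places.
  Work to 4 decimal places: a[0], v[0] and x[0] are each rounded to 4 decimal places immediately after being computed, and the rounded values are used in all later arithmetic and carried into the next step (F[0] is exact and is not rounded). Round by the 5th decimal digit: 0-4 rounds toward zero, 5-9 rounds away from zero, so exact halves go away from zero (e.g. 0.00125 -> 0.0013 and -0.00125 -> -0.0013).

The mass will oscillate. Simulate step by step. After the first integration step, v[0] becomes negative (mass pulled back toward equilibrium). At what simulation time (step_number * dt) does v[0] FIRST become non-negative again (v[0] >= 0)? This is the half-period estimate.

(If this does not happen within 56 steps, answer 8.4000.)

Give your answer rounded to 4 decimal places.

Answer: 2.8500

Derivation:
Step 0: x=[5.4000] v=[0.0000]
Step 1: x=[5.3070] v=[-0.6200]
Step 2: x=[5.1238] v=[-1.2214]
Step 3: x=[4.8559] v=[-1.7862]
Step 4: x=[4.5113] v=[-2.2974]
Step 5: x=[4.1003] v=[-2.7397]
Step 6: x=[3.6353] v=[-3.0998]
Step 7: x=[3.1303] v=[-3.3669]
Step 8: x=[2.6004] v=[-3.5330]
Step 9: x=[2.0614] v=[-3.5931]
Step 10: x=[1.5296] v=[-3.5454]
Step 11: x=[1.0209] v=[-3.3913]
Step 12: x=[0.5506] v=[-3.1355]
Step 13: x=[0.1328] v=[-2.7856]
Step 14: x=[-0.2200] v=[-2.3522]
Step 15: x=[-0.4972] v=[-1.8482]
Step 16: x=[-0.6905] v=[-1.2888]
Step 17: x=[-0.7941] v=[-0.6907]
Step 18: x=[-0.8049] v=[-0.0719]
Step 19: x=[-0.7225] v=[0.5491]
First v>=0 after going negative at step 19, time=2.8500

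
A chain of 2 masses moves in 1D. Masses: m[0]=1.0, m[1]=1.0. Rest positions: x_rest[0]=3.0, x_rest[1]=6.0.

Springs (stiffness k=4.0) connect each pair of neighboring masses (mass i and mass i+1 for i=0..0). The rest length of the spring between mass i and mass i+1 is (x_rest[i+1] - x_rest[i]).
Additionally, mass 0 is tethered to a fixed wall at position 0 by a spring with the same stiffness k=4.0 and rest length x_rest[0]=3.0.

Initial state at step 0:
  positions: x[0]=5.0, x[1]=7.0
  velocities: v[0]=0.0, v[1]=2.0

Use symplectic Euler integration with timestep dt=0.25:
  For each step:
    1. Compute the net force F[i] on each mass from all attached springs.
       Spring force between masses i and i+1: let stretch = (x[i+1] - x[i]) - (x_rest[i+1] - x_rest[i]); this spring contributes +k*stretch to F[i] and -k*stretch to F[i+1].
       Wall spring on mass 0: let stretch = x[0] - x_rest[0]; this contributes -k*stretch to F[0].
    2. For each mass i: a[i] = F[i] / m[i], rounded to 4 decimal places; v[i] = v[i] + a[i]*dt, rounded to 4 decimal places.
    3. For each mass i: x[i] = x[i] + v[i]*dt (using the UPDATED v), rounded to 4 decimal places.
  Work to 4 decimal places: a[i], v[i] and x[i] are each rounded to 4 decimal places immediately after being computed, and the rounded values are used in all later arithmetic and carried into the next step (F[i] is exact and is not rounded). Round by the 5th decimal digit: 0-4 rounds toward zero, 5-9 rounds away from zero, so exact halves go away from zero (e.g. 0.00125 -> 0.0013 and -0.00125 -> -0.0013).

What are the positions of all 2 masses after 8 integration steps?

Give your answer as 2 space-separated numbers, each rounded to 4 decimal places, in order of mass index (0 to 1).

Answer: 3.2153 4.8891

Derivation:
Step 0: x=[5.0000 7.0000] v=[0.0000 2.0000]
Step 1: x=[4.2500 7.7500] v=[-3.0000 3.0000]
Step 2: x=[3.3125 8.3750] v=[-3.7500 2.5000]
Step 3: x=[2.8125 8.4844] v=[-2.0000 0.4375]
Step 4: x=[3.0274 7.9258] v=[0.8594 -2.2344]
Step 5: x=[3.7100 6.8926] v=[2.7304 -4.1328]
Step 6: x=[4.2608 5.8138] v=[2.2030 -4.3154]
Step 7: x=[4.1346 5.0967] v=[-0.5048 -2.8684]
Step 8: x=[3.2153 4.8891] v=[-3.6773 -0.8305]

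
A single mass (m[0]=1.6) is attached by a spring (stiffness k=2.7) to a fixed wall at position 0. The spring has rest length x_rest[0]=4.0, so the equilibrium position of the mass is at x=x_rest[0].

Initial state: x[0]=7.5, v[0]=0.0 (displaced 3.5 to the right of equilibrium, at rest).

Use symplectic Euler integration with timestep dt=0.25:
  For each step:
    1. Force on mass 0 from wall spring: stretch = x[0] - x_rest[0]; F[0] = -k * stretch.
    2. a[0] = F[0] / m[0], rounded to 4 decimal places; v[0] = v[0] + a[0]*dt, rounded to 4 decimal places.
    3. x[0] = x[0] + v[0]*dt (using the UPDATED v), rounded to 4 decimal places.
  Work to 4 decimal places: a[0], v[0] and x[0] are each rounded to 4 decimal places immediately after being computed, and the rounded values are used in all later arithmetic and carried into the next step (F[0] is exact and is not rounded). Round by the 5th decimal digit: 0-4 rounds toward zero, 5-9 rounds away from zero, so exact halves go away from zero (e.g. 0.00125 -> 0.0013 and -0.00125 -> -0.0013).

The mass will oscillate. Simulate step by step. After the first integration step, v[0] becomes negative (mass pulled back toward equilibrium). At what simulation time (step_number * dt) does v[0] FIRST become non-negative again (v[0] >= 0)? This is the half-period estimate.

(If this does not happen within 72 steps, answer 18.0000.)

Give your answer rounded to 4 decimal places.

Step 0: x=[7.5000] v=[0.0000]
Step 1: x=[7.1309] v=[-1.4766]
Step 2: x=[6.4315] v=[-2.7975]
Step 3: x=[5.4757] v=[-3.8233]
Step 4: x=[4.3642] v=[-4.4459]
Step 5: x=[3.2143] v=[-4.5996]
Step 6: x=[2.1473] v=[-4.2681]
Step 7: x=[1.2757] v=[-3.4865]
Step 8: x=[0.6914] v=[-2.3372]
Step 9: x=[0.4561] v=[-0.9414]
Step 10: x=[0.5945] v=[0.5537]
First v>=0 after going negative at step 10, time=2.5000

Answer: 2.5000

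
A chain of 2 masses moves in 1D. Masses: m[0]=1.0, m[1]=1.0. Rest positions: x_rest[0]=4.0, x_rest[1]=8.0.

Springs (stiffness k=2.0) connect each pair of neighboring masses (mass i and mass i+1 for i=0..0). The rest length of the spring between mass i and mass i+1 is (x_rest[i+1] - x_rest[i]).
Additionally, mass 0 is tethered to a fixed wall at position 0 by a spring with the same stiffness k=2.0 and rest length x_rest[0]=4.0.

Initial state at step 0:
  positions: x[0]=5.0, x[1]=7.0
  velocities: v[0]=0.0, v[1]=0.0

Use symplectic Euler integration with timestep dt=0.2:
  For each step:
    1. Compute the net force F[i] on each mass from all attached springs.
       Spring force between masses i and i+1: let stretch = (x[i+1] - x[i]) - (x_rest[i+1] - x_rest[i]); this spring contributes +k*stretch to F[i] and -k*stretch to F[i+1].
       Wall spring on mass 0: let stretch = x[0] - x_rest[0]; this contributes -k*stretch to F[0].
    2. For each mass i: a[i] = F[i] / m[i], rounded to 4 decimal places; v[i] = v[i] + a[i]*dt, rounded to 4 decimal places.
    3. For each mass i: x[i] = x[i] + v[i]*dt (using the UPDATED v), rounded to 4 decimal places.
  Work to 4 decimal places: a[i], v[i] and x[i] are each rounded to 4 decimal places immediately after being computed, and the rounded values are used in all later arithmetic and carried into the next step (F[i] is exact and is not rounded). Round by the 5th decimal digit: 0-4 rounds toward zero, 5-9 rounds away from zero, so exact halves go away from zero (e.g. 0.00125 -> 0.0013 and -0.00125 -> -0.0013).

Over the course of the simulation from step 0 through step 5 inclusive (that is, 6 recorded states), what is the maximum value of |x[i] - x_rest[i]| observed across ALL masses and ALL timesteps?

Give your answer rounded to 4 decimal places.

Step 0: x=[5.0000 7.0000] v=[0.0000 0.0000]
Step 1: x=[4.7600 7.1600] v=[-1.2000 0.8000]
Step 2: x=[4.3312 7.4480] v=[-2.1440 1.4400]
Step 3: x=[3.8052 7.8067] v=[-2.6298 1.7933]
Step 4: x=[3.2949 8.1652] v=[-2.5513 1.7927]
Step 5: x=[2.9107 8.4541] v=[-1.9211 1.4446]
Max displacement = 1.0893

Answer: 1.0893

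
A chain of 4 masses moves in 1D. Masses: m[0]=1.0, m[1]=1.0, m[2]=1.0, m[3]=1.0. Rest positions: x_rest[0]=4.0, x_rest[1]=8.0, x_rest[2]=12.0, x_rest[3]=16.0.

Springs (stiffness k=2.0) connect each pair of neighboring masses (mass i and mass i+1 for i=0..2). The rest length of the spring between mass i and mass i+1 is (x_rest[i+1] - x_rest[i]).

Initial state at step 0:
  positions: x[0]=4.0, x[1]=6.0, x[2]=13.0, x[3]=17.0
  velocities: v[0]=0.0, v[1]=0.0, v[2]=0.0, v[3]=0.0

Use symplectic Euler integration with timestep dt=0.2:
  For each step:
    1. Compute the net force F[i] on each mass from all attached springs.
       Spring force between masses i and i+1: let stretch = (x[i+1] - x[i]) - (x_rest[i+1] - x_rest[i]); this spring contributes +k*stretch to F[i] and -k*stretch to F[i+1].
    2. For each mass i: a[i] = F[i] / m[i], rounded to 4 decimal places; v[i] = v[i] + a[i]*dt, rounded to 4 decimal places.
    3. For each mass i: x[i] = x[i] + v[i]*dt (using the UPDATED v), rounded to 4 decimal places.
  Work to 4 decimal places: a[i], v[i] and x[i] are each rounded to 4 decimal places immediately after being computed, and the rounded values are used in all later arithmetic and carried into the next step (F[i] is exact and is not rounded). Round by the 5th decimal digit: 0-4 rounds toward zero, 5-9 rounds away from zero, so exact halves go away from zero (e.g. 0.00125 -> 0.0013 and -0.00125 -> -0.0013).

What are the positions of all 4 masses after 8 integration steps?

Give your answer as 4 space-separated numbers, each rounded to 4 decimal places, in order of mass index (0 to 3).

Answer: 3.6669 8.8449 12.1356 15.3526

Derivation:
Step 0: x=[4.0000 6.0000 13.0000 17.0000] v=[0.0000 0.0000 0.0000 0.0000]
Step 1: x=[3.8400 6.4000 12.7600 17.0000] v=[-0.8000 2.0000 -1.2000 0.0000]
Step 2: x=[3.5648 7.1040 12.3504 16.9808] v=[-1.3760 3.5200 -2.0480 -0.0960]
Step 3: x=[3.2527 7.9446 11.8915 16.9112] v=[-1.5603 4.2029 -2.2944 -0.3482]
Step 4: x=[2.9960 8.7256 11.5184 16.7600] v=[-1.2835 3.9049 -1.8653 -0.7561]
Step 5: x=[2.8777 9.2716 11.3412 16.5095] v=[-0.5917 2.7302 -0.8858 -1.2527]
Step 6: x=[2.9509 9.4717 11.4119 16.1655] v=[0.3659 1.0005 0.3537 -1.7200]
Step 7: x=[3.2257 9.3054 11.7077 15.7612] v=[1.3742 -0.8317 1.4791 -2.0214]
Step 8: x=[3.6669 8.8449 12.1356 15.3526] v=[2.2061 -2.3027 2.1396 -2.0428]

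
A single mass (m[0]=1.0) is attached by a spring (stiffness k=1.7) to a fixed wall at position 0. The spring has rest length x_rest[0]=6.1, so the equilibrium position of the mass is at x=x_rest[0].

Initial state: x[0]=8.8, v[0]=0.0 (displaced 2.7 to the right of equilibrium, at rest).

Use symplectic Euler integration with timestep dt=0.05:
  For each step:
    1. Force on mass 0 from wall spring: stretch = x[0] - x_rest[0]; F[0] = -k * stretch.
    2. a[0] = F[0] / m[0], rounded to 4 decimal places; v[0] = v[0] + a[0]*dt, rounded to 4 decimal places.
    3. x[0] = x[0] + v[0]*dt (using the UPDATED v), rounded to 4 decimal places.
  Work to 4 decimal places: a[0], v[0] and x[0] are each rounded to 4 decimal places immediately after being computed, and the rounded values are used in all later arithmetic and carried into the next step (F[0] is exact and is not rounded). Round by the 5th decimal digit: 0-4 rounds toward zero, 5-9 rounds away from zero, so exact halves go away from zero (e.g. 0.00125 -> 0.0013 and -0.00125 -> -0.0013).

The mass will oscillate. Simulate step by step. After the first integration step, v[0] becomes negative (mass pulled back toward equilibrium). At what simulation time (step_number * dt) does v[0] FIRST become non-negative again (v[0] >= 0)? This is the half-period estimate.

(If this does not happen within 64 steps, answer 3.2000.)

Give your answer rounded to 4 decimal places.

Answer: 2.4500

Derivation:
Step 0: x=[8.8000] v=[0.0000]
Step 1: x=[8.7885] v=[-0.2295]
Step 2: x=[8.7656] v=[-0.4580]
Step 3: x=[8.7314] v=[-0.6846]
Step 4: x=[8.6860] v=[-0.9083]
Step 5: x=[8.6296] v=[-1.1281]
Step 6: x=[8.5624] v=[-1.3431]
Step 7: x=[8.4848] v=[-1.5524]
Step 8: x=[8.3970] v=[-1.7551]
Step 9: x=[8.2995] v=[-1.9503]
Step 10: x=[8.1926] v=[-2.1373]
Step 11: x=[8.0768] v=[-2.3152]
Step 12: x=[7.9526] v=[-2.4832]
Step 13: x=[7.8206] v=[-2.6407]
Step 14: x=[7.6813] v=[-2.7870]
Step 15: x=[7.5352] v=[-2.9214]
Step 16: x=[7.3830] v=[-3.0434]
Step 17: x=[7.2254] v=[-3.1525]
Step 18: x=[7.0630] v=[-3.2482]
Step 19: x=[6.8965] v=[-3.3301]
Step 20: x=[6.7266] v=[-3.3978]
Step 21: x=[6.5540] v=[-3.4511]
Step 22: x=[6.3795] v=[-3.4897]
Step 23: x=[6.2038] v=[-3.5135]
Step 24: x=[6.0277] v=[-3.5223]
Step 25: x=[5.8519] v=[-3.5162]
Step 26: x=[5.6771] v=[-3.4951]
Step 27: x=[5.5041] v=[-3.4592]
Step 28: x=[5.3337] v=[-3.4086]
Step 29: x=[5.1665] v=[-3.3435]
Step 30: x=[5.0033] v=[-3.2642]
Step 31: x=[4.8448] v=[-3.1710]
Step 32: x=[4.6916] v=[-3.0643]
Step 33: x=[4.5444] v=[-2.9446]
Step 34: x=[4.4038] v=[-2.8124]
Step 35: x=[4.2704] v=[-2.6682]
Step 36: x=[4.1448] v=[-2.5127]
Step 37: x=[4.0275] v=[-2.3465]
Step 38: x=[3.9190] v=[-2.1703]
Step 39: x=[3.8198] v=[-1.9849]
Step 40: x=[3.7302] v=[-1.7911]
Step 41: x=[3.6507] v=[-1.5897]
Step 42: x=[3.5816] v=[-1.3815]
Step 43: x=[3.5232] v=[-1.1674]
Step 44: x=[3.4758] v=[-0.9484]
Step 45: x=[3.4395] v=[-0.7253]
Step 46: x=[3.4145] v=[-0.4992]
Step 47: x=[3.4010] v=[-0.2709]
Step 48: x=[3.3989] v=[-0.0415]
Step 49: x=[3.4083] v=[0.1881]
First v>=0 after going negative at step 49, time=2.4500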